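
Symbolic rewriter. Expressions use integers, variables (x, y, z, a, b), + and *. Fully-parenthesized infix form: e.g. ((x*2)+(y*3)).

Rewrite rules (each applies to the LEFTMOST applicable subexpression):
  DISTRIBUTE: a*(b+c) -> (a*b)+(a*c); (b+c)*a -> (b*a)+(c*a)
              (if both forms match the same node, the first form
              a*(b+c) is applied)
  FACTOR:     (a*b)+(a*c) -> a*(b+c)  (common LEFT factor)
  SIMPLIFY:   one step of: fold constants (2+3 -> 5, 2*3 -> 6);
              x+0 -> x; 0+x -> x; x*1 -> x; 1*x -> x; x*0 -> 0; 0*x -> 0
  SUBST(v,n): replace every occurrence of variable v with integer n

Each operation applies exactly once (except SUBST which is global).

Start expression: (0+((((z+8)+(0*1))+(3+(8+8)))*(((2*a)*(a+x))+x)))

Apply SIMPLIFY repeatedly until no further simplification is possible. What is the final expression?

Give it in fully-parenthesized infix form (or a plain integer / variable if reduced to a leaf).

Answer: (((z+8)+19)*(((2*a)*(a+x))+x))

Derivation:
Start: (0+((((z+8)+(0*1))+(3+(8+8)))*(((2*a)*(a+x))+x)))
Step 1: at root: (0+((((z+8)+(0*1))+(3+(8+8)))*(((2*a)*(a+x))+x))) -> ((((z+8)+(0*1))+(3+(8+8)))*(((2*a)*(a+x))+x)); overall: (0+((((z+8)+(0*1))+(3+(8+8)))*(((2*a)*(a+x))+x))) -> ((((z+8)+(0*1))+(3+(8+8)))*(((2*a)*(a+x))+x))
Step 2: at LLR: (0*1) -> 0; overall: ((((z+8)+(0*1))+(3+(8+8)))*(((2*a)*(a+x))+x)) -> ((((z+8)+0)+(3+(8+8)))*(((2*a)*(a+x))+x))
Step 3: at LL: ((z+8)+0) -> (z+8); overall: ((((z+8)+0)+(3+(8+8)))*(((2*a)*(a+x))+x)) -> (((z+8)+(3+(8+8)))*(((2*a)*(a+x))+x))
Step 4: at LRR: (8+8) -> 16; overall: (((z+8)+(3+(8+8)))*(((2*a)*(a+x))+x)) -> (((z+8)+(3+16))*(((2*a)*(a+x))+x))
Step 5: at LR: (3+16) -> 19; overall: (((z+8)+(3+16))*(((2*a)*(a+x))+x)) -> (((z+8)+19)*(((2*a)*(a+x))+x))
Fixed point: (((z+8)+19)*(((2*a)*(a+x))+x))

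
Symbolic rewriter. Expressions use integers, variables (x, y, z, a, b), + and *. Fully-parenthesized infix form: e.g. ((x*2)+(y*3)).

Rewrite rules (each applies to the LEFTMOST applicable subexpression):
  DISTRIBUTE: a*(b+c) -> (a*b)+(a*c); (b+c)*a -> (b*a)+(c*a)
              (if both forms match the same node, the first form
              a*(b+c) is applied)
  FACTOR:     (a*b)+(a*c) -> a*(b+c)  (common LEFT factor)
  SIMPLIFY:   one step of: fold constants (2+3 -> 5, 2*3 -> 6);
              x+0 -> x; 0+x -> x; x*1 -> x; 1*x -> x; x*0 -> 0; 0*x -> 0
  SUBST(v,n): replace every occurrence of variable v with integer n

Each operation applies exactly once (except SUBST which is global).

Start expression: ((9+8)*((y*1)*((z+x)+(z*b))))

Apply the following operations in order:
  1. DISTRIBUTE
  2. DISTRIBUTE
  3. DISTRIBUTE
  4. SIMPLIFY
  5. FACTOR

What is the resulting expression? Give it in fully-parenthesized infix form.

Answer: ((9*((y*(z+x))+((y*1)*(z*b))))+(8*((y*1)*((z+x)+(z*b)))))

Derivation:
Start: ((9+8)*((y*1)*((z+x)+(z*b))))
Apply DISTRIBUTE at root (target: ((9+8)*((y*1)*((z+x)+(z*b))))): ((9+8)*((y*1)*((z+x)+(z*b)))) -> ((9*((y*1)*((z+x)+(z*b))))+(8*((y*1)*((z+x)+(z*b)))))
Apply DISTRIBUTE at LR (target: ((y*1)*((z+x)+(z*b)))): ((9*((y*1)*((z+x)+(z*b))))+(8*((y*1)*((z+x)+(z*b))))) -> ((9*(((y*1)*(z+x))+((y*1)*(z*b))))+(8*((y*1)*((z+x)+(z*b)))))
Apply DISTRIBUTE at L (target: (9*(((y*1)*(z+x))+((y*1)*(z*b))))): ((9*(((y*1)*(z+x))+((y*1)*(z*b))))+(8*((y*1)*((z+x)+(z*b))))) -> (((9*((y*1)*(z+x)))+(9*((y*1)*(z*b))))+(8*((y*1)*((z+x)+(z*b)))))
Apply SIMPLIFY at LLRL (target: (y*1)): (((9*((y*1)*(z+x)))+(9*((y*1)*(z*b))))+(8*((y*1)*((z+x)+(z*b))))) -> (((9*(y*(z+x)))+(9*((y*1)*(z*b))))+(8*((y*1)*((z+x)+(z*b)))))
Apply FACTOR at L (target: ((9*(y*(z+x)))+(9*((y*1)*(z*b))))): (((9*(y*(z+x)))+(9*((y*1)*(z*b))))+(8*((y*1)*((z+x)+(z*b))))) -> ((9*((y*(z+x))+((y*1)*(z*b))))+(8*((y*1)*((z+x)+(z*b)))))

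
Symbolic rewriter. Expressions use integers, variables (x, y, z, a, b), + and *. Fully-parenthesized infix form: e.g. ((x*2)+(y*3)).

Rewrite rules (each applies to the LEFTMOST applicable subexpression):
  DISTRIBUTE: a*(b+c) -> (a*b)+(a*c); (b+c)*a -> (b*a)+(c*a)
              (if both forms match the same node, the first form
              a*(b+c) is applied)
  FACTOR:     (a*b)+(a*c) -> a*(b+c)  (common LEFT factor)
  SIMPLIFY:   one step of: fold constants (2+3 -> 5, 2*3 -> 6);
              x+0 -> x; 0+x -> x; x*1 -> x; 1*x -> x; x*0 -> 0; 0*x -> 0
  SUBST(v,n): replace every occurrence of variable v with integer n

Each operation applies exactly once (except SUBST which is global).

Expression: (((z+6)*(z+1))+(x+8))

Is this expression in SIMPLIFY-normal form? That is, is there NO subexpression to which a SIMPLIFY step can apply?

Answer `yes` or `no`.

Answer: yes

Derivation:
Expression: (((z+6)*(z+1))+(x+8))
Scanning for simplifiable subexpressions (pre-order)...
  at root: (((z+6)*(z+1))+(x+8)) (not simplifiable)
  at L: ((z+6)*(z+1)) (not simplifiable)
  at LL: (z+6) (not simplifiable)
  at LR: (z+1) (not simplifiable)
  at R: (x+8) (not simplifiable)
Result: no simplifiable subexpression found -> normal form.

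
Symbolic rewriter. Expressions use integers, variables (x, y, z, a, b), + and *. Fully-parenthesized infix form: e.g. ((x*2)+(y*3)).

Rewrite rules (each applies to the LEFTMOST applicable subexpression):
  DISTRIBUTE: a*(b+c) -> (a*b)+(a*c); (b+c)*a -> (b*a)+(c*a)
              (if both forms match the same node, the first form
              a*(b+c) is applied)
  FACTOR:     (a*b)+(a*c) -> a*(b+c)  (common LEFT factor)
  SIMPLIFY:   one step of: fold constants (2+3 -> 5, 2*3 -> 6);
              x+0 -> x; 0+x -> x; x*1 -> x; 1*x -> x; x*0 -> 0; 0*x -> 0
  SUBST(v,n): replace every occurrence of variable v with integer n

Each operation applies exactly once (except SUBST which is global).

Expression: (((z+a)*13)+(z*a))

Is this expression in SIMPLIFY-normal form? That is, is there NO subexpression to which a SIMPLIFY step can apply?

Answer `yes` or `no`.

Expression: (((z+a)*13)+(z*a))
Scanning for simplifiable subexpressions (pre-order)...
  at root: (((z+a)*13)+(z*a)) (not simplifiable)
  at L: ((z+a)*13) (not simplifiable)
  at LL: (z+a) (not simplifiable)
  at R: (z*a) (not simplifiable)
Result: no simplifiable subexpression found -> normal form.

Answer: yes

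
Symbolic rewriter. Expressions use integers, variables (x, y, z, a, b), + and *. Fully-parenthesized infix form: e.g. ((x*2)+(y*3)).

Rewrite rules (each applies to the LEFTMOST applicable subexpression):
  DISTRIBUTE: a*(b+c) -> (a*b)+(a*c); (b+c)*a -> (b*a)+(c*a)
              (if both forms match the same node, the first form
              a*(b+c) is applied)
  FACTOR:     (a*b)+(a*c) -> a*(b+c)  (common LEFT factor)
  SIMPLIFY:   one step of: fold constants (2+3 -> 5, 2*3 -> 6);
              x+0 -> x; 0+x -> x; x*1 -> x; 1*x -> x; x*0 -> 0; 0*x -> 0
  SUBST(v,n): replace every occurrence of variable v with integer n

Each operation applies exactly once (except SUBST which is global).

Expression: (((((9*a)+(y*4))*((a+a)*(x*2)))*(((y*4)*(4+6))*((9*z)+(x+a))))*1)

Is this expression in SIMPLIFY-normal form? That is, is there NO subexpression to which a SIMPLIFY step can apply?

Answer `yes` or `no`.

Answer: no

Derivation:
Expression: (((((9*a)+(y*4))*((a+a)*(x*2)))*(((y*4)*(4+6))*((9*z)+(x+a))))*1)
Scanning for simplifiable subexpressions (pre-order)...
  at root: (((((9*a)+(y*4))*((a+a)*(x*2)))*(((y*4)*(4+6))*((9*z)+(x+a))))*1) (SIMPLIFIABLE)
  at L: ((((9*a)+(y*4))*((a+a)*(x*2)))*(((y*4)*(4+6))*((9*z)+(x+a)))) (not simplifiable)
  at LL: (((9*a)+(y*4))*((a+a)*(x*2))) (not simplifiable)
  at LLL: ((9*a)+(y*4)) (not simplifiable)
  at LLLL: (9*a) (not simplifiable)
  at LLLR: (y*4) (not simplifiable)
  at LLR: ((a+a)*(x*2)) (not simplifiable)
  at LLRL: (a+a) (not simplifiable)
  at LLRR: (x*2) (not simplifiable)
  at LR: (((y*4)*(4+6))*((9*z)+(x+a))) (not simplifiable)
  at LRL: ((y*4)*(4+6)) (not simplifiable)
  at LRLL: (y*4) (not simplifiable)
  at LRLR: (4+6) (SIMPLIFIABLE)
  at LRR: ((9*z)+(x+a)) (not simplifiable)
  at LRRL: (9*z) (not simplifiable)
  at LRRR: (x+a) (not simplifiable)
Found simplifiable subexpr at path root: (((((9*a)+(y*4))*((a+a)*(x*2)))*(((y*4)*(4+6))*((9*z)+(x+a))))*1)
One SIMPLIFY step would give: ((((9*a)+(y*4))*((a+a)*(x*2)))*(((y*4)*(4+6))*((9*z)+(x+a))))
-> NOT in normal form.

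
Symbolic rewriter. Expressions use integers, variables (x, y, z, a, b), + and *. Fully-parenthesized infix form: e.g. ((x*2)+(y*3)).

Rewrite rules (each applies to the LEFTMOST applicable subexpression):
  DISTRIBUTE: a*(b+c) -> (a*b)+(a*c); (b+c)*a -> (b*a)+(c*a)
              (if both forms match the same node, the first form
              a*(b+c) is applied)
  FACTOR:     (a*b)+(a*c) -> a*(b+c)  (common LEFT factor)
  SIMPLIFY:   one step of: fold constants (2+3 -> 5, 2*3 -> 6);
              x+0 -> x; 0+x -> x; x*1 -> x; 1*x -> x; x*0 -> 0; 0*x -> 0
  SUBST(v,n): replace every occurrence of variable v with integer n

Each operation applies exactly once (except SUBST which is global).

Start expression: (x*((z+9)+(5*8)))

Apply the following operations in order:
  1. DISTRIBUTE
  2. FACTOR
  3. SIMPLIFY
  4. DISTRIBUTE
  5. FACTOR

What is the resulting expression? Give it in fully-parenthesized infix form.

Start: (x*((z+9)+(5*8)))
Apply DISTRIBUTE at root (target: (x*((z+9)+(5*8)))): (x*((z+9)+(5*8))) -> ((x*(z+9))+(x*(5*8)))
Apply FACTOR at root (target: ((x*(z+9))+(x*(5*8)))): ((x*(z+9))+(x*(5*8))) -> (x*((z+9)+(5*8)))
Apply SIMPLIFY at RR (target: (5*8)): (x*((z+9)+(5*8))) -> (x*((z+9)+40))
Apply DISTRIBUTE at root (target: (x*((z+9)+40))): (x*((z+9)+40)) -> ((x*(z+9))+(x*40))
Apply FACTOR at root (target: ((x*(z+9))+(x*40))): ((x*(z+9))+(x*40)) -> (x*((z+9)+40))

Answer: (x*((z+9)+40))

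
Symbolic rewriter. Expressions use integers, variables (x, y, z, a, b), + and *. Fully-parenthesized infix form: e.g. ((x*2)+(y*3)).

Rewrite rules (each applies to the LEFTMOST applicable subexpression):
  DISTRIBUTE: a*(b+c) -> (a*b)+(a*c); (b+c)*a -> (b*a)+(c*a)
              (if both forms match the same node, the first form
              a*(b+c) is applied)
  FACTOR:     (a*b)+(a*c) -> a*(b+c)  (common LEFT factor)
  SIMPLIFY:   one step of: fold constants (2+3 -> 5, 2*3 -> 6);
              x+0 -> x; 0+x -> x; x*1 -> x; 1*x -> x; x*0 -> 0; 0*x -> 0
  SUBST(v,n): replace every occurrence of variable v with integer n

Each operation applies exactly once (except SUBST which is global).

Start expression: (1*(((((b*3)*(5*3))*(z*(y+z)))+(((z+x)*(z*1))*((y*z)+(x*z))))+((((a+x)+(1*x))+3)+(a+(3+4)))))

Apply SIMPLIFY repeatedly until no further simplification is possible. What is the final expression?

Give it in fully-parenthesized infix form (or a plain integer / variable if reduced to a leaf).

Answer: (((((b*3)*15)*(z*(y+z)))+(((z+x)*z)*((y*z)+(x*z))))+((((a+x)+x)+3)+(a+7)))

Derivation:
Start: (1*(((((b*3)*(5*3))*(z*(y+z)))+(((z+x)*(z*1))*((y*z)+(x*z))))+((((a+x)+(1*x))+3)+(a+(3+4)))))
Step 1: at root: (1*(((((b*3)*(5*3))*(z*(y+z)))+(((z+x)*(z*1))*((y*z)+(x*z))))+((((a+x)+(1*x))+3)+(a+(3+4))))) -> (((((b*3)*(5*3))*(z*(y+z)))+(((z+x)*(z*1))*((y*z)+(x*z))))+((((a+x)+(1*x))+3)+(a+(3+4)))); overall: (1*(((((b*3)*(5*3))*(z*(y+z)))+(((z+x)*(z*1))*((y*z)+(x*z))))+((((a+x)+(1*x))+3)+(a+(3+4))))) -> (((((b*3)*(5*3))*(z*(y+z)))+(((z+x)*(z*1))*((y*z)+(x*z))))+((((a+x)+(1*x))+3)+(a+(3+4))))
Step 2: at LLLR: (5*3) -> 15; overall: (((((b*3)*(5*3))*(z*(y+z)))+(((z+x)*(z*1))*((y*z)+(x*z))))+((((a+x)+(1*x))+3)+(a+(3+4)))) -> (((((b*3)*15)*(z*(y+z)))+(((z+x)*(z*1))*((y*z)+(x*z))))+((((a+x)+(1*x))+3)+(a+(3+4))))
Step 3: at LRLR: (z*1) -> z; overall: (((((b*3)*15)*(z*(y+z)))+(((z+x)*(z*1))*((y*z)+(x*z))))+((((a+x)+(1*x))+3)+(a+(3+4)))) -> (((((b*3)*15)*(z*(y+z)))+(((z+x)*z)*((y*z)+(x*z))))+((((a+x)+(1*x))+3)+(a+(3+4))))
Step 4: at RLLR: (1*x) -> x; overall: (((((b*3)*15)*(z*(y+z)))+(((z+x)*z)*((y*z)+(x*z))))+((((a+x)+(1*x))+3)+(a+(3+4)))) -> (((((b*3)*15)*(z*(y+z)))+(((z+x)*z)*((y*z)+(x*z))))+((((a+x)+x)+3)+(a+(3+4))))
Step 5: at RRR: (3+4) -> 7; overall: (((((b*3)*15)*(z*(y+z)))+(((z+x)*z)*((y*z)+(x*z))))+((((a+x)+x)+3)+(a+(3+4)))) -> (((((b*3)*15)*(z*(y+z)))+(((z+x)*z)*((y*z)+(x*z))))+((((a+x)+x)+3)+(a+7)))
Fixed point: (((((b*3)*15)*(z*(y+z)))+(((z+x)*z)*((y*z)+(x*z))))+((((a+x)+x)+3)+(a+7)))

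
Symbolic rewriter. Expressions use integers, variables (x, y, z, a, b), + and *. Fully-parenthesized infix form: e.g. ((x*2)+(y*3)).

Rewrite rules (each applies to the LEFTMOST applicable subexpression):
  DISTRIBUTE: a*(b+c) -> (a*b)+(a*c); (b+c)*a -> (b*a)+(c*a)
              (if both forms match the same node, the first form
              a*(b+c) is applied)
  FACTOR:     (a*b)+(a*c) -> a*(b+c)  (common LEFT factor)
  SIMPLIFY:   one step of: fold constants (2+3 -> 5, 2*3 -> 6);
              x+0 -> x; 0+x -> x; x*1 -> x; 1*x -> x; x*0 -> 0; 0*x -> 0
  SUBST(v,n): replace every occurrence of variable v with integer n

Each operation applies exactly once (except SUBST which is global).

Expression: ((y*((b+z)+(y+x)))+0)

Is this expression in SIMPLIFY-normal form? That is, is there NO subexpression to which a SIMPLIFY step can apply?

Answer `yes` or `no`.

Expression: ((y*((b+z)+(y+x)))+0)
Scanning for simplifiable subexpressions (pre-order)...
  at root: ((y*((b+z)+(y+x)))+0) (SIMPLIFIABLE)
  at L: (y*((b+z)+(y+x))) (not simplifiable)
  at LR: ((b+z)+(y+x)) (not simplifiable)
  at LRL: (b+z) (not simplifiable)
  at LRR: (y+x) (not simplifiable)
Found simplifiable subexpr at path root: ((y*((b+z)+(y+x)))+0)
One SIMPLIFY step would give: (y*((b+z)+(y+x)))
-> NOT in normal form.

Answer: no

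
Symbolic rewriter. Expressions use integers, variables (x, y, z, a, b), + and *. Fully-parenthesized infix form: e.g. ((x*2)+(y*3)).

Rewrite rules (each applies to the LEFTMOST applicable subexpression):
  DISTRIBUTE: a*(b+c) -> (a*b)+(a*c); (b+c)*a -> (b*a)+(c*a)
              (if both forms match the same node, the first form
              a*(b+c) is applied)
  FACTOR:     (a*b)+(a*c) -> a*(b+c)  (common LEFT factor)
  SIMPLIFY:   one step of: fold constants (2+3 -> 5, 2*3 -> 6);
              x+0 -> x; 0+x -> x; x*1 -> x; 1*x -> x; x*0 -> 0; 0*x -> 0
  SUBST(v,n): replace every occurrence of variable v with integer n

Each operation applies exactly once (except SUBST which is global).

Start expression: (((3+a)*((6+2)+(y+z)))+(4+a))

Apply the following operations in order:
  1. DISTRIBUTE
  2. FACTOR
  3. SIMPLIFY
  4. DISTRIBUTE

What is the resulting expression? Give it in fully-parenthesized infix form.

Answer: ((((3+a)*8)+((3+a)*(y+z)))+(4+a))

Derivation:
Start: (((3+a)*((6+2)+(y+z)))+(4+a))
Apply DISTRIBUTE at L (target: ((3+a)*((6+2)+(y+z)))): (((3+a)*((6+2)+(y+z)))+(4+a)) -> ((((3+a)*(6+2))+((3+a)*(y+z)))+(4+a))
Apply FACTOR at L (target: (((3+a)*(6+2))+((3+a)*(y+z)))): ((((3+a)*(6+2))+((3+a)*(y+z)))+(4+a)) -> (((3+a)*((6+2)+(y+z)))+(4+a))
Apply SIMPLIFY at LRL (target: (6+2)): (((3+a)*((6+2)+(y+z)))+(4+a)) -> (((3+a)*(8+(y+z)))+(4+a))
Apply DISTRIBUTE at L (target: ((3+a)*(8+(y+z)))): (((3+a)*(8+(y+z)))+(4+a)) -> ((((3+a)*8)+((3+a)*(y+z)))+(4+a))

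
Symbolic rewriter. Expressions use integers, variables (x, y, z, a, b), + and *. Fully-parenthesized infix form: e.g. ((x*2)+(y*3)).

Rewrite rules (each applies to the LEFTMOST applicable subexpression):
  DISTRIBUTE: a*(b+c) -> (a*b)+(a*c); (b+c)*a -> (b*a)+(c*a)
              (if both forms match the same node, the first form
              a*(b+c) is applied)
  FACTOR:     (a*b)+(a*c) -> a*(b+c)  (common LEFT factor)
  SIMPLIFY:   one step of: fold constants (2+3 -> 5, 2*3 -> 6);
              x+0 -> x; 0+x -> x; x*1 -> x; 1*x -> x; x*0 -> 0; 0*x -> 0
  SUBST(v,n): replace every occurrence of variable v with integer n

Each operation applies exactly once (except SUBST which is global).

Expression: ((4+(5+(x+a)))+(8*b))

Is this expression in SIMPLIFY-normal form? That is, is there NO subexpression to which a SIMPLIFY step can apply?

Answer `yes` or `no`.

Expression: ((4+(5+(x+a)))+(8*b))
Scanning for simplifiable subexpressions (pre-order)...
  at root: ((4+(5+(x+a)))+(8*b)) (not simplifiable)
  at L: (4+(5+(x+a))) (not simplifiable)
  at LR: (5+(x+a)) (not simplifiable)
  at LRR: (x+a) (not simplifiable)
  at R: (8*b) (not simplifiable)
Result: no simplifiable subexpression found -> normal form.

Answer: yes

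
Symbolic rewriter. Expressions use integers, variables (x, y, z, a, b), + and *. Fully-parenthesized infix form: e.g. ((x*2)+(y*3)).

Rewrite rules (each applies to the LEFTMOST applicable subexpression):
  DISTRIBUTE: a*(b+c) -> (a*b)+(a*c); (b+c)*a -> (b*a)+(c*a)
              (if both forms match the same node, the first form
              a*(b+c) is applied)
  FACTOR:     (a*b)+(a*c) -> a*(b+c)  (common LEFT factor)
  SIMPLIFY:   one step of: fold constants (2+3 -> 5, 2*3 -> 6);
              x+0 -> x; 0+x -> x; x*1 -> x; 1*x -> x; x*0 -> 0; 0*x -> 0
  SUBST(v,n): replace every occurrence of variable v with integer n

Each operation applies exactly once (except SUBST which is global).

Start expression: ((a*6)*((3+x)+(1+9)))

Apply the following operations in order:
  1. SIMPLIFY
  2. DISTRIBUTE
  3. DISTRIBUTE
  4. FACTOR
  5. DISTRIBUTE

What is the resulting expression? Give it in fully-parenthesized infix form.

Answer: ((((a*6)*3)+((a*6)*x))+((a*6)*10))

Derivation:
Start: ((a*6)*((3+x)+(1+9)))
Apply SIMPLIFY at RR (target: (1+9)): ((a*6)*((3+x)+(1+9))) -> ((a*6)*((3+x)+10))
Apply DISTRIBUTE at root (target: ((a*6)*((3+x)+10))): ((a*6)*((3+x)+10)) -> (((a*6)*(3+x))+((a*6)*10))
Apply DISTRIBUTE at L (target: ((a*6)*(3+x))): (((a*6)*(3+x))+((a*6)*10)) -> ((((a*6)*3)+((a*6)*x))+((a*6)*10))
Apply FACTOR at L (target: (((a*6)*3)+((a*6)*x))): ((((a*6)*3)+((a*6)*x))+((a*6)*10)) -> (((a*6)*(3+x))+((a*6)*10))
Apply DISTRIBUTE at L (target: ((a*6)*(3+x))): (((a*6)*(3+x))+((a*6)*10)) -> ((((a*6)*3)+((a*6)*x))+((a*6)*10))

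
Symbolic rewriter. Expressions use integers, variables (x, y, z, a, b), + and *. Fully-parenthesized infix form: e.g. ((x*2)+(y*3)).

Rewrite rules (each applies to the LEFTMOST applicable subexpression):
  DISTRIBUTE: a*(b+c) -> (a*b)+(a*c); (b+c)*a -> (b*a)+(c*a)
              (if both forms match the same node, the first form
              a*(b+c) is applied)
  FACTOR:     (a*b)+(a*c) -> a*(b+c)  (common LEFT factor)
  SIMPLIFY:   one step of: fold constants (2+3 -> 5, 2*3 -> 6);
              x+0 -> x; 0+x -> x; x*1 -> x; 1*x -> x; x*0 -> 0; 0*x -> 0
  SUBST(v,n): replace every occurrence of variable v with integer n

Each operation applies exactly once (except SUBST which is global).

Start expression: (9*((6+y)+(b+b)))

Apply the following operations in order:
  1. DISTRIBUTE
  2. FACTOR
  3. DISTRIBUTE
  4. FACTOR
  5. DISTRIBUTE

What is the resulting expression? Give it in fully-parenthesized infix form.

Answer: ((9*(6+y))+(9*(b+b)))

Derivation:
Start: (9*((6+y)+(b+b)))
Apply DISTRIBUTE at root (target: (9*((6+y)+(b+b)))): (9*((6+y)+(b+b))) -> ((9*(6+y))+(9*(b+b)))
Apply FACTOR at root (target: ((9*(6+y))+(9*(b+b)))): ((9*(6+y))+(9*(b+b))) -> (9*((6+y)+(b+b)))
Apply DISTRIBUTE at root (target: (9*((6+y)+(b+b)))): (9*((6+y)+(b+b))) -> ((9*(6+y))+(9*(b+b)))
Apply FACTOR at root (target: ((9*(6+y))+(9*(b+b)))): ((9*(6+y))+(9*(b+b))) -> (9*((6+y)+(b+b)))
Apply DISTRIBUTE at root (target: (9*((6+y)+(b+b)))): (9*((6+y)+(b+b))) -> ((9*(6+y))+(9*(b+b)))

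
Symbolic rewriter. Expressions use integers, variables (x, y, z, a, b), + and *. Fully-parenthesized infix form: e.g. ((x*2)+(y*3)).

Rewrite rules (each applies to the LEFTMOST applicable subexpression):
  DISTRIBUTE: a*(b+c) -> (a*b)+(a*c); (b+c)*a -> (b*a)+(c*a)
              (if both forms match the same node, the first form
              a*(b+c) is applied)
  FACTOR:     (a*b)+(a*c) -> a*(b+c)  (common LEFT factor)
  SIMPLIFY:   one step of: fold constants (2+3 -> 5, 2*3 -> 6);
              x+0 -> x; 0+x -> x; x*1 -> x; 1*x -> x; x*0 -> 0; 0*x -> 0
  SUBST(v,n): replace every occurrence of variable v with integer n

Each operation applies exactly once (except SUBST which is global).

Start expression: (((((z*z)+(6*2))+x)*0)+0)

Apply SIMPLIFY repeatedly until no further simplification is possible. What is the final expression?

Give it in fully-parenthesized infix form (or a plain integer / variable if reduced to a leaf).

Answer: 0

Derivation:
Start: (((((z*z)+(6*2))+x)*0)+0)
Step 1: at root: (((((z*z)+(6*2))+x)*0)+0) -> ((((z*z)+(6*2))+x)*0); overall: (((((z*z)+(6*2))+x)*0)+0) -> ((((z*z)+(6*2))+x)*0)
Step 2: at root: ((((z*z)+(6*2))+x)*0) -> 0; overall: ((((z*z)+(6*2))+x)*0) -> 0
Fixed point: 0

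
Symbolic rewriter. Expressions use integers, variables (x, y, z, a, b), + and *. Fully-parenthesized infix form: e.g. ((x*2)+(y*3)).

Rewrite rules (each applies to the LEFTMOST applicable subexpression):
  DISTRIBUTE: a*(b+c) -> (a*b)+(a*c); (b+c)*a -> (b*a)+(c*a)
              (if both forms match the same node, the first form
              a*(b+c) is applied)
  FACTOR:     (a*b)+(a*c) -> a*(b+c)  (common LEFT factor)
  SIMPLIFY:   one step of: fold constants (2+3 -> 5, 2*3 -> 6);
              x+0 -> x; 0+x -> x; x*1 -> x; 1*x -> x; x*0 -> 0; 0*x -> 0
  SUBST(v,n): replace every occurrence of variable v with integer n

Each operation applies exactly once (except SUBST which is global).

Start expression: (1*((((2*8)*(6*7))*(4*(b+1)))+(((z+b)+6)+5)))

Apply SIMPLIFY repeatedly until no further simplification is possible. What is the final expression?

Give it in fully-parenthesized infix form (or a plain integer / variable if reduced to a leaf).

Start: (1*((((2*8)*(6*7))*(4*(b+1)))+(((z+b)+6)+5)))
Step 1: at root: (1*((((2*8)*(6*7))*(4*(b+1)))+(((z+b)+6)+5))) -> ((((2*8)*(6*7))*(4*(b+1)))+(((z+b)+6)+5)); overall: (1*((((2*8)*(6*7))*(4*(b+1)))+(((z+b)+6)+5))) -> ((((2*8)*(6*7))*(4*(b+1)))+(((z+b)+6)+5))
Step 2: at LLL: (2*8) -> 16; overall: ((((2*8)*(6*7))*(4*(b+1)))+(((z+b)+6)+5)) -> (((16*(6*7))*(4*(b+1)))+(((z+b)+6)+5))
Step 3: at LLR: (6*7) -> 42; overall: (((16*(6*7))*(4*(b+1)))+(((z+b)+6)+5)) -> (((16*42)*(4*(b+1)))+(((z+b)+6)+5))
Step 4: at LL: (16*42) -> 672; overall: (((16*42)*(4*(b+1)))+(((z+b)+6)+5)) -> ((672*(4*(b+1)))+(((z+b)+6)+5))
Fixed point: ((672*(4*(b+1)))+(((z+b)+6)+5))

Answer: ((672*(4*(b+1)))+(((z+b)+6)+5))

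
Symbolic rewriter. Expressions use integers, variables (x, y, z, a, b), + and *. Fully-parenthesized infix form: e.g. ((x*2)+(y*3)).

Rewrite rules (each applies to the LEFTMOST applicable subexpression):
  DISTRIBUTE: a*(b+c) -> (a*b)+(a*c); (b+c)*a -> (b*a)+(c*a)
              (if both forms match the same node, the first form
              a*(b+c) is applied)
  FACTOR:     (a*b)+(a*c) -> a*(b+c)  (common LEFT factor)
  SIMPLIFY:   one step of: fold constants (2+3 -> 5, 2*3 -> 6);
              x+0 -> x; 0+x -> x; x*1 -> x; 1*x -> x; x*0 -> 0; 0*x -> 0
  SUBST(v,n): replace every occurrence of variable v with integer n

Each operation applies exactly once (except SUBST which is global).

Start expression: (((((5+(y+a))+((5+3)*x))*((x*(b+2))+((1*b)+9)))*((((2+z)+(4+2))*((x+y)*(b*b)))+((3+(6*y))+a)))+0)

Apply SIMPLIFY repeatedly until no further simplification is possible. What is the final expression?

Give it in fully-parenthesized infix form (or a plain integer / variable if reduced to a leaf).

Answer: ((((5+(y+a))+(8*x))*((x*(b+2))+(b+9)))*((((2+z)+6)*((x+y)*(b*b)))+((3+(6*y))+a)))

Derivation:
Start: (((((5+(y+a))+((5+3)*x))*((x*(b+2))+((1*b)+9)))*((((2+z)+(4+2))*((x+y)*(b*b)))+((3+(6*y))+a)))+0)
Step 1: at root: (((((5+(y+a))+((5+3)*x))*((x*(b+2))+((1*b)+9)))*((((2+z)+(4+2))*((x+y)*(b*b)))+((3+(6*y))+a)))+0) -> ((((5+(y+a))+((5+3)*x))*((x*(b+2))+((1*b)+9)))*((((2+z)+(4+2))*((x+y)*(b*b)))+((3+(6*y))+a))); overall: (((((5+(y+a))+((5+3)*x))*((x*(b+2))+((1*b)+9)))*((((2+z)+(4+2))*((x+y)*(b*b)))+((3+(6*y))+a)))+0) -> ((((5+(y+a))+((5+3)*x))*((x*(b+2))+((1*b)+9)))*((((2+z)+(4+2))*((x+y)*(b*b)))+((3+(6*y))+a)))
Step 2: at LLRL: (5+3) -> 8; overall: ((((5+(y+a))+((5+3)*x))*((x*(b+2))+((1*b)+9)))*((((2+z)+(4+2))*((x+y)*(b*b)))+((3+(6*y))+a))) -> ((((5+(y+a))+(8*x))*((x*(b+2))+((1*b)+9)))*((((2+z)+(4+2))*((x+y)*(b*b)))+((3+(6*y))+a)))
Step 3: at LRRL: (1*b) -> b; overall: ((((5+(y+a))+(8*x))*((x*(b+2))+((1*b)+9)))*((((2+z)+(4+2))*((x+y)*(b*b)))+((3+(6*y))+a))) -> ((((5+(y+a))+(8*x))*((x*(b+2))+(b+9)))*((((2+z)+(4+2))*((x+y)*(b*b)))+((3+(6*y))+a)))
Step 4: at RLLR: (4+2) -> 6; overall: ((((5+(y+a))+(8*x))*((x*(b+2))+(b+9)))*((((2+z)+(4+2))*((x+y)*(b*b)))+((3+(6*y))+a))) -> ((((5+(y+a))+(8*x))*((x*(b+2))+(b+9)))*((((2+z)+6)*((x+y)*(b*b)))+((3+(6*y))+a)))
Fixed point: ((((5+(y+a))+(8*x))*((x*(b+2))+(b+9)))*((((2+z)+6)*((x+y)*(b*b)))+((3+(6*y))+a)))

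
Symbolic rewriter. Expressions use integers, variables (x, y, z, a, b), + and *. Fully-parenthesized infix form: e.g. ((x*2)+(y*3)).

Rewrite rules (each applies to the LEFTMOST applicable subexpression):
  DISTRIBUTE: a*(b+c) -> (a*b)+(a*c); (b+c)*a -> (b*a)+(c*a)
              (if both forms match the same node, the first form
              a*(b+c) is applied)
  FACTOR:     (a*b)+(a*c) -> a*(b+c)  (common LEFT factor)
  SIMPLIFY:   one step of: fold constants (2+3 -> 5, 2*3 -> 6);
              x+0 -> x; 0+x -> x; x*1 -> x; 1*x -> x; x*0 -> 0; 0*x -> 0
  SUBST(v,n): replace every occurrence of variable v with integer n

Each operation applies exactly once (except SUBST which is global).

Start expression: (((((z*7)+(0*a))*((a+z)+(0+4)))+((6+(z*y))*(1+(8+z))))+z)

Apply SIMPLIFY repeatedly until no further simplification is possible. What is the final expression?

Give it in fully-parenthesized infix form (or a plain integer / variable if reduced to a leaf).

Start: (((((z*7)+(0*a))*((a+z)+(0+4)))+((6+(z*y))*(1+(8+z))))+z)
Step 1: at LLLR: (0*a) -> 0; overall: (((((z*7)+(0*a))*((a+z)+(0+4)))+((6+(z*y))*(1+(8+z))))+z) -> (((((z*7)+0)*((a+z)+(0+4)))+((6+(z*y))*(1+(8+z))))+z)
Step 2: at LLL: ((z*7)+0) -> (z*7); overall: (((((z*7)+0)*((a+z)+(0+4)))+((6+(z*y))*(1+(8+z))))+z) -> ((((z*7)*((a+z)+(0+4)))+((6+(z*y))*(1+(8+z))))+z)
Step 3: at LLRR: (0+4) -> 4; overall: ((((z*7)*((a+z)+(0+4)))+((6+(z*y))*(1+(8+z))))+z) -> ((((z*7)*((a+z)+4))+((6+(z*y))*(1+(8+z))))+z)
Fixed point: ((((z*7)*((a+z)+4))+((6+(z*y))*(1+(8+z))))+z)

Answer: ((((z*7)*((a+z)+4))+((6+(z*y))*(1+(8+z))))+z)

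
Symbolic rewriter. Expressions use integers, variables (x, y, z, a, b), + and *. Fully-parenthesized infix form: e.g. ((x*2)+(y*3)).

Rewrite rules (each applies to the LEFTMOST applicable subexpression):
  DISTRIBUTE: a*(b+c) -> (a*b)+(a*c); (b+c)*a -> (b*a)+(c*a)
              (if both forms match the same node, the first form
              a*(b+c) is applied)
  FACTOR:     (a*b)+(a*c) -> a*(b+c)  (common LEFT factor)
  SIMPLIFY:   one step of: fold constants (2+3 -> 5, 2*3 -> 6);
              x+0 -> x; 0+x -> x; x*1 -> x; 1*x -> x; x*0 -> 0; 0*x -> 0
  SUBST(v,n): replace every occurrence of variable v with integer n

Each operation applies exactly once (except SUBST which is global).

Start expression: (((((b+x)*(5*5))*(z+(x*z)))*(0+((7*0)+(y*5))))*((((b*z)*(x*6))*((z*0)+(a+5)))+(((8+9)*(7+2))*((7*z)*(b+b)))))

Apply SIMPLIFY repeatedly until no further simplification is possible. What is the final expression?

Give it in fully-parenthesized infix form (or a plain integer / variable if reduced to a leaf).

Answer: (((((b+x)*25)*(z+(x*z)))*(y*5))*((((b*z)*(x*6))*(a+5))+(153*((7*z)*(b+b)))))

Derivation:
Start: (((((b+x)*(5*5))*(z+(x*z)))*(0+((7*0)+(y*5))))*((((b*z)*(x*6))*((z*0)+(a+5)))+(((8+9)*(7+2))*((7*z)*(b+b)))))
Step 1: at LLLR: (5*5) -> 25; overall: (((((b+x)*(5*5))*(z+(x*z)))*(0+((7*0)+(y*5))))*((((b*z)*(x*6))*((z*0)+(a+5)))+(((8+9)*(7+2))*((7*z)*(b+b))))) -> (((((b+x)*25)*(z+(x*z)))*(0+((7*0)+(y*5))))*((((b*z)*(x*6))*((z*0)+(a+5)))+(((8+9)*(7+2))*((7*z)*(b+b)))))
Step 2: at LR: (0+((7*0)+(y*5))) -> ((7*0)+(y*5)); overall: (((((b+x)*25)*(z+(x*z)))*(0+((7*0)+(y*5))))*((((b*z)*(x*6))*((z*0)+(a+5)))+(((8+9)*(7+2))*((7*z)*(b+b))))) -> (((((b+x)*25)*(z+(x*z)))*((7*0)+(y*5)))*((((b*z)*(x*6))*((z*0)+(a+5)))+(((8+9)*(7+2))*((7*z)*(b+b)))))
Step 3: at LRL: (7*0) -> 0; overall: (((((b+x)*25)*(z+(x*z)))*((7*0)+(y*5)))*((((b*z)*(x*6))*((z*0)+(a+5)))+(((8+9)*(7+2))*((7*z)*(b+b))))) -> (((((b+x)*25)*(z+(x*z)))*(0+(y*5)))*((((b*z)*(x*6))*((z*0)+(a+5)))+(((8+9)*(7+2))*((7*z)*(b+b)))))
Step 4: at LR: (0+(y*5)) -> (y*5); overall: (((((b+x)*25)*(z+(x*z)))*(0+(y*5)))*((((b*z)*(x*6))*((z*0)+(a+5)))+(((8+9)*(7+2))*((7*z)*(b+b))))) -> (((((b+x)*25)*(z+(x*z)))*(y*5))*((((b*z)*(x*6))*((z*0)+(a+5)))+(((8+9)*(7+2))*((7*z)*(b+b)))))
Step 5: at RLRL: (z*0) -> 0; overall: (((((b+x)*25)*(z+(x*z)))*(y*5))*((((b*z)*(x*6))*((z*0)+(a+5)))+(((8+9)*(7+2))*((7*z)*(b+b))))) -> (((((b+x)*25)*(z+(x*z)))*(y*5))*((((b*z)*(x*6))*(0+(a+5)))+(((8+9)*(7+2))*((7*z)*(b+b)))))
Step 6: at RLR: (0+(a+5)) -> (a+5); overall: (((((b+x)*25)*(z+(x*z)))*(y*5))*((((b*z)*(x*6))*(0+(a+5)))+(((8+9)*(7+2))*((7*z)*(b+b))))) -> (((((b+x)*25)*(z+(x*z)))*(y*5))*((((b*z)*(x*6))*(a+5))+(((8+9)*(7+2))*((7*z)*(b+b)))))
Step 7: at RRLL: (8+9) -> 17; overall: (((((b+x)*25)*(z+(x*z)))*(y*5))*((((b*z)*(x*6))*(a+5))+(((8+9)*(7+2))*((7*z)*(b+b))))) -> (((((b+x)*25)*(z+(x*z)))*(y*5))*((((b*z)*(x*6))*(a+5))+((17*(7+2))*((7*z)*(b+b)))))
Step 8: at RRLR: (7+2) -> 9; overall: (((((b+x)*25)*(z+(x*z)))*(y*5))*((((b*z)*(x*6))*(a+5))+((17*(7+2))*((7*z)*(b+b))))) -> (((((b+x)*25)*(z+(x*z)))*(y*5))*((((b*z)*(x*6))*(a+5))+((17*9)*((7*z)*(b+b)))))
Step 9: at RRL: (17*9) -> 153; overall: (((((b+x)*25)*(z+(x*z)))*(y*5))*((((b*z)*(x*6))*(a+5))+((17*9)*((7*z)*(b+b))))) -> (((((b+x)*25)*(z+(x*z)))*(y*5))*((((b*z)*(x*6))*(a+5))+(153*((7*z)*(b+b)))))
Fixed point: (((((b+x)*25)*(z+(x*z)))*(y*5))*((((b*z)*(x*6))*(a+5))+(153*((7*z)*(b+b)))))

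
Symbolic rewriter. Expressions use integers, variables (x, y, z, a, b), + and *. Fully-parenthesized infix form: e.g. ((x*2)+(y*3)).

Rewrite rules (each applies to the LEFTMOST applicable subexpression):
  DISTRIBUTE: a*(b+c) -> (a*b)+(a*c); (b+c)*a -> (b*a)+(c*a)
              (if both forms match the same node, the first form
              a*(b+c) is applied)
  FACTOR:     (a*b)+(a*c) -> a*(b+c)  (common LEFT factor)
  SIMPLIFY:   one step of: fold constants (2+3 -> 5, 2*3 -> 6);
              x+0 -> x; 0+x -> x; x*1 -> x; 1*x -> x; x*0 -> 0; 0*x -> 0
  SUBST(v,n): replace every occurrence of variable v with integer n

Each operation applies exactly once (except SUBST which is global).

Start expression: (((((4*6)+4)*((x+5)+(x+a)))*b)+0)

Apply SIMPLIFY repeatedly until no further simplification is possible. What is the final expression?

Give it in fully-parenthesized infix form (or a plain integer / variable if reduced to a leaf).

Answer: ((28*((x+5)+(x+a)))*b)

Derivation:
Start: (((((4*6)+4)*((x+5)+(x+a)))*b)+0)
Step 1: at root: (((((4*6)+4)*((x+5)+(x+a)))*b)+0) -> ((((4*6)+4)*((x+5)+(x+a)))*b); overall: (((((4*6)+4)*((x+5)+(x+a)))*b)+0) -> ((((4*6)+4)*((x+5)+(x+a)))*b)
Step 2: at LLL: (4*6) -> 24; overall: ((((4*6)+4)*((x+5)+(x+a)))*b) -> (((24+4)*((x+5)+(x+a)))*b)
Step 3: at LL: (24+4) -> 28; overall: (((24+4)*((x+5)+(x+a)))*b) -> ((28*((x+5)+(x+a)))*b)
Fixed point: ((28*((x+5)+(x+a)))*b)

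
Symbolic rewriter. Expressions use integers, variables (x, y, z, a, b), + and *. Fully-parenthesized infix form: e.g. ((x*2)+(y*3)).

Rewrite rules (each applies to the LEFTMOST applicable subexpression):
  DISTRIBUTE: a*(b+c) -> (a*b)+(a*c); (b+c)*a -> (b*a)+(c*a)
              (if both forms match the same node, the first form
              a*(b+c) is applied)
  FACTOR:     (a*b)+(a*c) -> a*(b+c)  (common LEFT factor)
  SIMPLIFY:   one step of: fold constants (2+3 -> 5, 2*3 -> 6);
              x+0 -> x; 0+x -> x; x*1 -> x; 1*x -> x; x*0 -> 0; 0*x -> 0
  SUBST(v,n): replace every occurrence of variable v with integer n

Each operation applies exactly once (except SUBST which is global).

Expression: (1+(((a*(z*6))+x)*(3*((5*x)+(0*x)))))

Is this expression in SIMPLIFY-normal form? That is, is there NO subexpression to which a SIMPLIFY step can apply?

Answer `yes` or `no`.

Expression: (1+(((a*(z*6))+x)*(3*((5*x)+(0*x)))))
Scanning for simplifiable subexpressions (pre-order)...
  at root: (1+(((a*(z*6))+x)*(3*((5*x)+(0*x))))) (not simplifiable)
  at R: (((a*(z*6))+x)*(3*((5*x)+(0*x)))) (not simplifiable)
  at RL: ((a*(z*6))+x) (not simplifiable)
  at RLL: (a*(z*6)) (not simplifiable)
  at RLLR: (z*6) (not simplifiable)
  at RR: (3*((5*x)+(0*x))) (not simplifiable)
  at RRR: ((5*x)+(0*x)) (not simplifiable)
  at RRRL: (5*x) (not simplifiable)
  at RRRR: (0*x) (SIMPLIFIABLE)
Found simplifiable subexpr at path RRRR: (0*x)
One SIMPLIFY step would give: (1+(((a*(z*6))+x)*(3*((5*x)+0))))
-> NOT in normal form.

Answer: no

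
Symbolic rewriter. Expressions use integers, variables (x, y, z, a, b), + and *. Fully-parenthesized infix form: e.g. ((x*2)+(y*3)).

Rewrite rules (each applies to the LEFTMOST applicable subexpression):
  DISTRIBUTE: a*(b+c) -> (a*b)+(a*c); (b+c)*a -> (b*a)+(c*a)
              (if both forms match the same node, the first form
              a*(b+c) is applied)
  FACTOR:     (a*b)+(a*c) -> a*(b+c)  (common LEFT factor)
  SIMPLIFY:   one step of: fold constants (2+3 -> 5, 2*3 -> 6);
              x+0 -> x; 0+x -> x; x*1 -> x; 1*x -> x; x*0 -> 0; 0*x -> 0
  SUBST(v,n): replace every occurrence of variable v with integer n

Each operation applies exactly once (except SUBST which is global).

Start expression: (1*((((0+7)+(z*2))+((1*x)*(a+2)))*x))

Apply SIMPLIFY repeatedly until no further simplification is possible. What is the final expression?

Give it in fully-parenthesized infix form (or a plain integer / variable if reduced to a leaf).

Start: (1*((((0+7)+(z*2))+((1*x)*(a+2)))*x))
Step 1: at root: (1*((((0+7)+(z*2))+((1*x)*(a+2)))*x)) -> ((((0+7)+(z*2))+((1*x)*(a+2)))*x); overall: (1*((((0+7)+(z*2))+((1*x)*(a+2)))*x)) -> ((((0+7)+(z*2))+((1*x)*(a+2)))*x)
Step 2: at LLL: (0+7) -> 7; overall: ((((0+7)+(z*2))+((1*x)*(a+2)))*x) -> (((7+(z*2))+((1*x)*(a+2)))*x)
Step 3: at LRL: (1*x) -> x; overall: (((7+(z*2))+((1*x)*(a+2)))*x) -> (((7+(z*2))+(x*(a+2)))*x)
Fixed point: (((7+(z*2))+(x*(a+2)))*x)

Answer: (((7+(z*2))+(x*(a+2)))*x)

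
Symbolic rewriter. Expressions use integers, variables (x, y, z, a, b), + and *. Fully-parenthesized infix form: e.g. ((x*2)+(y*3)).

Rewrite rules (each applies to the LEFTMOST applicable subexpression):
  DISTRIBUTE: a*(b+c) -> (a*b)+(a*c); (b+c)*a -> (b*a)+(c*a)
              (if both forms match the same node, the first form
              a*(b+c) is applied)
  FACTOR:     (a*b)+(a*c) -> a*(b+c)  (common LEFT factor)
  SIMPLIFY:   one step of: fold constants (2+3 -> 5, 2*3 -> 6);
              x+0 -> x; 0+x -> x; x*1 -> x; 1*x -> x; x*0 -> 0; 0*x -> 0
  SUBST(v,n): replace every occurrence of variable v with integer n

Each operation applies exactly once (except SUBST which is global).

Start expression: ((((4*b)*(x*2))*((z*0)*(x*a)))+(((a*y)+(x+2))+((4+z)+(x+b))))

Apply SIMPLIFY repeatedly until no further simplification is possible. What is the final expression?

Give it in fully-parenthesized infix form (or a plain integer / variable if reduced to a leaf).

Answer: (((a*y)+(x+2))+((4+z)+(x+b)))

Derivation:
Start: ((((4*b)*(x*2))*((z*0)*(x*a)))+(((a*y)+(x+2))+((4+z)+(x+b))))
Step 1: at LRL: (z*0) -> 0; overall: ((((4*b)*(x*2))*((z*0)*(x*a)))+(((a*y)+(x+2))+((4+z)+(x+b)))) -> ((((4*b)*(x*2))*(0*(x*a)))+(((a*y)+(x+2))+((4+z)+(x+b))))
Step 2: at LR: (0*(x*a)) -> 0; overall: ((((4*b)*(x*2))*(0*(x*a)))+(((a*y)+(x+2))+((4+z)+(x+b)))) -> ((((4*b)*(x*2))*0)+(((a*y)+(x+2))+((4+z)+(x+b))))
Step 3: at L: (((4*b)*(x*2))*0) -> 0; overall: ((((4*b)*(x*2))*0)+(((a*y)+(x+2))+((4+z)+(x+b)))) -> (0+(((a*y)+(x+2))+((4+z)+(x+b))))
Step 4: at root: (0+(((a*y)+(x+2))+((4+z)+(x+b)))) -> (((a*y)+(x+2))+((4+z)+(x+b))); overall: (0+(((a*y)+(x+2))+((4+z)+(x+b)))) -> (((a*y)+(x+2))+((4+z)+(x+b)))
Fixed point: (((a*y)+(x+2))+((4+z)+(x+b)))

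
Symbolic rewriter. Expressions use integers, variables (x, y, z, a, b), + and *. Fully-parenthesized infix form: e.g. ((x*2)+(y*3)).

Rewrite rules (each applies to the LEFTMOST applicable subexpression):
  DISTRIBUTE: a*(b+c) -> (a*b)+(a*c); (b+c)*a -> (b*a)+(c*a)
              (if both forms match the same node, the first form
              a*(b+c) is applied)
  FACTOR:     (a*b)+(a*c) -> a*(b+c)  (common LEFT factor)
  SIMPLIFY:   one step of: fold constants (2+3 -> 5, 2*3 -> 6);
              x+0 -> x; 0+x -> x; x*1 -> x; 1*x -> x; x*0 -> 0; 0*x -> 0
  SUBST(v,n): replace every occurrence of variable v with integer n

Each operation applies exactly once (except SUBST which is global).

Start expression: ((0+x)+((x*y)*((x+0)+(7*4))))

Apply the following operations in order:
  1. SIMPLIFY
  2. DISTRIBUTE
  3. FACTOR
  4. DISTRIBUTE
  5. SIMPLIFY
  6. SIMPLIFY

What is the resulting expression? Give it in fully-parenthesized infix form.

Start: ((0+x)+((x*y)*((x+0)+(7*4))))
Apply SIMPLIFY at L (target: (0+x)): ((0+x)+((x*y)*((x+0)+(7*4)))) -> (x+((x*y)*((x+0)+(7*4))))
Apply DISTRIBUTE at R (target: ((x*y)*((x+0)+(7*4)))): (x+((x*y)*((x+0)+(7*4)))) -> (x+(((x*y)*(x+0))+((x*y)*(7*4))))
Apply FACTOR at R (target: (((x*y)*(x+0))+((x*y)*(7*4)))): (x+(((x*y)*(x+0))+((x*y)*(7*4)))) -> (x+((x*y)*((x+0)+(7*4))))
Apply DISTRIBUTE at R (target: ((x*y)*((x+0)+(7*4)))): (x+((x*y)*((x+0)+(7*4)))) -> (x+(((x*y)*(x+0))+((x*y)*(7*4))))
Apply SIMPLIFY at RLR (target: (x+0)): (x+(((x*y)*(x+0))+((x*y)*(7*4)))) -> (x+(((x*y)*x)+((x*y)*(7*4))))
Apply SIMPLIFY at RRR (target: (7*4)): (x+(((x*y)*x)+((x*y)*(7*4)))) -> (x+(((x*y)*x)+((x*y)*28)))

Answer: (x+(((x*y)*x)+((x*y)*28)))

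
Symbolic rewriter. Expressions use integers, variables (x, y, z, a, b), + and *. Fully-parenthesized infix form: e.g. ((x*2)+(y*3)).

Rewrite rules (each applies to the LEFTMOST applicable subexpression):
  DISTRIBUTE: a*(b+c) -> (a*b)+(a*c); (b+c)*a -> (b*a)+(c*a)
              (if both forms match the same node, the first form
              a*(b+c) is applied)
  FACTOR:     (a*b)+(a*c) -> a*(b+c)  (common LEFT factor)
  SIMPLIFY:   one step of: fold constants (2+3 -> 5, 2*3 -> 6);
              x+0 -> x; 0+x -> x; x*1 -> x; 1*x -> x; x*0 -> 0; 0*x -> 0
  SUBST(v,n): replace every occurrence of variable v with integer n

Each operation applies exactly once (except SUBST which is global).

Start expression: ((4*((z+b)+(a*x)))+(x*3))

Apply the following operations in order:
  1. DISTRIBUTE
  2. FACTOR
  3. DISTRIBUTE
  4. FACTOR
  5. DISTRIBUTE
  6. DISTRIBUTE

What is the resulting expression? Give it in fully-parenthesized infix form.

Answer: ((((4*z)+(4*b))+(4*(a*x)))+(x*3))

Derivation:
Start: ((4*((z+b)+(a*x)))+(x*3))
Apply DISTRIBUTE at L (target: (4*((z+b)+(a*x)))): ((4*((z+b)+(a*x)))+(x*3)) -> (((4*(z+b))+(4*(a*x)))+(x*3))
Apply FACTOR at L (target: ((4*(z+b))+(4*(a*x)))): (((4*(z+b))+(4*(a*x)))+(x*3)) -> ((4*((z+b)+(a*x)))+(x*3))
Apply DISTRIBUTE at L (target: (4*((z+b)+(a*x)))): ((4*((z+b)+(a*x)))+(x*3)) -> (((4*(z+b))+(4*(a*x)))+(x*3))
Apply FACTOR at L (target: ((4*(z+b))+(4*(a*x)))): (((4*(z+b))+(4*(a*x)))+(x*3)) -> ((4*((z+b)+(a*x)))+(x*3))
Apply DISTRIBUTE at L (target: (4*((z+b)+(a*x)))): ((4*((z+b)+(a*x)))+(x*3)) -> (((4*(z+b))+(4*(a*x)))+(x*3))
Apply DISTRIBUTE at LL (target: (4*(z+b))): (((4*(z+b))+(4*(a*x)))+(x*3)) -> ((((4*z)+(4*b))+(4*(a*x)))+(x*3))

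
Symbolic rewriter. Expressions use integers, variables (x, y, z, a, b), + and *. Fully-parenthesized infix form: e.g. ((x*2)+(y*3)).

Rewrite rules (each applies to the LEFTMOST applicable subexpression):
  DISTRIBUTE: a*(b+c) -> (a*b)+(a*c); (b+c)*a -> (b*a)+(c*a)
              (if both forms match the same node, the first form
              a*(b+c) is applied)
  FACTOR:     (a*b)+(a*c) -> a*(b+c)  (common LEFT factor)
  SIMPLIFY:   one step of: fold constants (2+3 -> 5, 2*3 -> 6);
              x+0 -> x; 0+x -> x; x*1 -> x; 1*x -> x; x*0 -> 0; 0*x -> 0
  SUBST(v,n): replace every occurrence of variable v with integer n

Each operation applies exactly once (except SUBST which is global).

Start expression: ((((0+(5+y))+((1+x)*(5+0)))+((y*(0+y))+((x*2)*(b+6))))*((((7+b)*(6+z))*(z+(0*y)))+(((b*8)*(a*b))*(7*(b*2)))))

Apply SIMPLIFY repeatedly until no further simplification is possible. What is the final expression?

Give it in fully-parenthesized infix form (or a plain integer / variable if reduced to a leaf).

Start: ((((0+(5+y))+((1+x)*(5+0)))+((y*(0+y))+((x*2)*(b+6))))*((((7+b)*(6+z))*(z+(0*y)))+(((b*8)*(a*b))*(7*(b*2)))))
Step 1: at LLL: (0+(5+y)) -> (5+y); overall: ((((0+(5+y))+((1+x)*(5+0)))+((y*(0+y))+((x*2)*(b+6))))*((((7+b)*(6+z))*(z+(0*y)))+(((b*8)*(a*b))*(7*(b*2))))) -> ((((5+y)+((1+x)*(5+0)))+((y*(0+y))+((x*2)*(b+6))))*((((7+b)*(6+z))*(z+(0*y)))+(((b*8)*(a*b))*(7*(b*2)))))
Step 2: at LLRR: (5+0) -> 5; overall: ((((5+y)+((1+x)*(5+0)))+((y*(0+y))+((x*2)*(b+6))))*((((7+b)*(6+z))*(z+(0*y)))+(((b*8)*(a*b))*(7*(b*2))))) -> ((((5+y)+((1+x)*5))+((y*(0+y))+((x*2)*(b+6))))*((((7+b)*(6+z))*(z+(0*y)))+(((b*8)*(a*b))*(7*(b*2)))))
Step 3: at LRLR: (0+y) -> y; overall: ((((5+y)+((1+x)*5))+((y*(0+y))+((x*2)*(b+6))))*((((7+b)*(6+z))*(z+(0*y)))+(((b*8)*(a*b))*(7*(b*2))))) -> ((((5+y)+((1+x)*5))+((y*y)+((x*2)*(b+6))))*((((7+b)*(6+z))*(z+(0*y)))+(((b*8)*(a*b))*(7*(b*2)))))
Step 4: at RLRR: (0*y) -> 0; overall: ((((5+y)+((1+x)*5))+((y*y)+((x*2)*(b+6))))*((((7+b)*(6+z))*(z+(0*y)))+(((b*8)*(a*b))*(7*(b*2))))) -> ((((5+y)+((1+x)*5))+((y*y)+((x*2)*(b+6))))*((((7+b)*(6+z))*(z+0))+(((b*8)*(a*b))*(7*(b*2)))))
Step 5: at RLR: (z+0) -> z; overall: ((((5+y)+((1+x)*5))+((y*y)+((x*2)*(b+6))))*((((7+b)*(6+z))*(z+0))+(((b*8)*(a*b))*(7*(b*2))))) -> ((((5+y)+((1+x)*5))+((y*y)+((x*2)*(b+6))))*((((7+b)*(6+z))*z)+(((b*8)*(a*b))*(7*(b*2)))))
Fixed point: ((((5+y)+((1+x)*5))+((y*y)+((x*2)*(b+6))))*((((7+b)*(6+z))*z)+(((b*8)*(a*b))*(7*(b*2)))))

Answer: ((((5+y)+((1+x)*5))+((y*y)+((x*2)*(b+6))))*((((7+b)*(6+z))*z)+(((b*8)*(a*b))*(7*(b*2)))))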